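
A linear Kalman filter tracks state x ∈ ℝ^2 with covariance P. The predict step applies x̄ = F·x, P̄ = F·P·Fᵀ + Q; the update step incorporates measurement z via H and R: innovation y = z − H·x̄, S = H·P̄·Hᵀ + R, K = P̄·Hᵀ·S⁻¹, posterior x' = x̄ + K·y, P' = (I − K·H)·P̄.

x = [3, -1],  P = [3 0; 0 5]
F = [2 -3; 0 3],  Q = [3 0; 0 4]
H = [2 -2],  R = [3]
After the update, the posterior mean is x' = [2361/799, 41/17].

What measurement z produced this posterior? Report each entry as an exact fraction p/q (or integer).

x̄ = F·x = [9, -3]
P̄ = F·P·Fᵀ + Q = [60 -45; -45 49]
S = H·P̄·Hᵀ + R = [799]
K = P̄·Hᵀ·S⁻¹ = [210/799; -4/17]
x' − x̄ = [-4830/799, 92/17] = K·y
y = (KᵀK)⁻¹·Kᵀ·(x' − x̄) = [-23]
z = y + H·x̄ = [-23] + [24] = [1]

z = [1]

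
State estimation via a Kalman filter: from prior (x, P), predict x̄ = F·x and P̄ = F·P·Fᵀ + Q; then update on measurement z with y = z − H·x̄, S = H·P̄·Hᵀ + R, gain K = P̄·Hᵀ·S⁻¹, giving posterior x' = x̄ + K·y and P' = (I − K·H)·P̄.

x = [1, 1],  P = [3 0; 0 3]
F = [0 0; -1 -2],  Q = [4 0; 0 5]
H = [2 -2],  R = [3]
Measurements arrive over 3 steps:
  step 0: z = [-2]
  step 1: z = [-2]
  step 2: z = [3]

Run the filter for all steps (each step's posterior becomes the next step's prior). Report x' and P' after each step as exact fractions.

step 0: x' = [-64/99, 23/99], P' = [332/99 320/99; 320/99 380/99]
step 1: x' = [-48/607, 550/607], P' = [6580/1821 6448/1821; 6448/1821 7657/1821]
step 2: x' = [-2264/107673, -8642/5667], P' = [391844/107673 20240/5667; 20240/5667 24035/5667]

step 0: x̄ = F·x = [0, -3]
step 0: P̄ = F·P·Fᵀ + Q = [4 0; 0 20]
step 0: y = z − H·x̄ = [-8]
step 0: S = H·P̄·Hᵀ + R = [99]
step 0: K = P̄·Hᵀ·S⁻¹ = [8/99; -40/99]
step 0: x' = x̄ + K·y = [-64/99, 23/99]
step 0: P' = (I − K·H)·P̄ = [332/99 320/99; 320/99 380/99]
step 1: x̄ = F·x = [0, 2/11]
step 1: P̄ = F·P·Fᵀ + Q = [4 0; 0 403/11]
step 1: y = z − H·x̄ = [-18/11]
step 1: S = H·P̄·Hᵀ + R = [1821/11]
step 1: K = P̄·Hᵀ·S⁻¹ = [88/1821; -806/1821]
step 1: x' = x̄ + K·y = [-48/607, 550/607]
step 1: P' = (I − K·H)·P̄ = [6580/1821 6448/1821; 6448/1821 7657/1821]
step 2: x̄ = F·x = [0, -1052/607]
step 2: P̄ = F·P·Fᵀ + Q = [4 0; 0 24035/607]
step 2: y = z − H·x̄ = [-283/607]
step 2: S = H·P̄·Hᵀ + R = [107673/607]
step 2: K = P̄·Hᵀ·S⁻¹ = [4856/107673; -2530/5667]
step 2: x' = x̄ + K·y = [-2264/107673, -8642/5667]
step 2: P' = (I − K·H)·P̄ = [391844/107673 20240/5667; 20240/5667 24035/5667]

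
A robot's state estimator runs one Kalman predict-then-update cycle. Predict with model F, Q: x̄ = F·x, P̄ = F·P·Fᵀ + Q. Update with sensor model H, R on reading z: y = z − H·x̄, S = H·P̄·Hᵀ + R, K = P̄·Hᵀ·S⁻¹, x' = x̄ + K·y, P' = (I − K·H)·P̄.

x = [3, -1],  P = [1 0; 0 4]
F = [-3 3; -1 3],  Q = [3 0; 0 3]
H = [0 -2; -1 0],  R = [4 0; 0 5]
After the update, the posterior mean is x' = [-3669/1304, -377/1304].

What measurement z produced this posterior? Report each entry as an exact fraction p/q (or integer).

x̄ = F·x = [-12, -6]
P̄ = F·P·Fᵀ + Q = [48 39; 39 40]
S = H·P̄·Hᵀ + R = [164 78; 78 53]
K = P̄·Hᵀ·S⁻¹ = [-195/1304 -447/652; -599/1304 -39/652]
x' − x̄ = [11979/1304, 7447/1304] = K·y
y = (KᵀK)⁻¹·Kᵀ·(x' − x̄) = [-11, -11]
z = y + H·x̄ = [-11, -11] + [12, 12] = [1, 1]

z = [1, 1]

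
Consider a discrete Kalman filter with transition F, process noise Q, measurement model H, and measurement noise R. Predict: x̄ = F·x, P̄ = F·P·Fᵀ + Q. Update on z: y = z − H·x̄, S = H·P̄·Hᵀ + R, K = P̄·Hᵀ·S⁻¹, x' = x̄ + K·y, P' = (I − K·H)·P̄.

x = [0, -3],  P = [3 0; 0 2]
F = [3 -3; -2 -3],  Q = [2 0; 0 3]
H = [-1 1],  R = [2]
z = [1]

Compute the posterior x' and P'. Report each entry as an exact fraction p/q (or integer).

x̄ = F·x = [9, 9]
P̄ = F·P·Fᵀ + Q = [47 0; 0 33]
y = z − H·x̄ = [1]
S = H·P̄·Hᵀ + R = [82]
K = P̄·Hᵀ·S⁻¹ = [-47/82; 33/82]
x' = x̄ + K·y = [691/82, 771/82]
P' = (I − K·H)·P̄ = [1645/82 1551/82; 1551/82 1617/82]

x' = [691/82, 771/82]
P' = [1645/82 1551/82; 1551/82 1617/82]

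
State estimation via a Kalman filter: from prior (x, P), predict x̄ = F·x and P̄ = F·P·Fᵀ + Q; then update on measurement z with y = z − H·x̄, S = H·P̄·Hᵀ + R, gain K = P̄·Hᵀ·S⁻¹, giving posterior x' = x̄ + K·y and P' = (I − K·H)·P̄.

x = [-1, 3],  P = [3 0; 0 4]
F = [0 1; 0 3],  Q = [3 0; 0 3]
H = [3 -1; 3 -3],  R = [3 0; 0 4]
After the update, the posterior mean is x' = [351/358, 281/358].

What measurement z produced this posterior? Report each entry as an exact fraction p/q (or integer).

z = [2, 1]

x̄ = F·x = [3, 9]
P̄ = F·P·Fᵀ + Q = [7 12; 12 39]
S = H·P̄·Hᵀ + R = [33 36; 36 202]
K = P̄·Hᵀ·S⁻¹ = [393/895 -273/1790; 77/179 -171/358]
x' − x̄ = [-723/358, -2941/358] = K·y
y = (KᵀK)⁻¹·Kᵀ·(x' − x̄) = [2, 19]
z = y + H·x̄ = [2, 19] + [0, -18] = [2, 1]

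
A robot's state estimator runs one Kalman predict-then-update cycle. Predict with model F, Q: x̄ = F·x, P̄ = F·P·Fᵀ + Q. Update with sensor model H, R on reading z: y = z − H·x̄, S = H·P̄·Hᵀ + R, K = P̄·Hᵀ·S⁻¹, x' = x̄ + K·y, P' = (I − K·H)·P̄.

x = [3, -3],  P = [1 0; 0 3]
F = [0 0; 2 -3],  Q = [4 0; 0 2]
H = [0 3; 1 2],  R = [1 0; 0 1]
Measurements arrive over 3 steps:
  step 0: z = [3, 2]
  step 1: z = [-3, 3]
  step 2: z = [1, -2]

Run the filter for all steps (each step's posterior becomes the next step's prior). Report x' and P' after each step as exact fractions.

step 0: x̄ = F·x = [0, 15]
step 0: P̄ = F·P·Fᵀ + Q = [4 0; 0 33]
step 0: y = z − H·x̄ = [-42, -28]
step 0: S = H·P̄·Hᵀ + R = [298 198; 198 137]
step 0: K = P̄·Hᵀ·S⁻¹ = [-396/811 596/811; 495/1622 33/811]
step 0: x' = x̄ + K·y = [-56/811, 846/811]
step 0: P' = (I − K·H)·P̄ = [860/811 -132/811; -132/811 165/1622]
step 1: x̄ = F·x = [0, -2650/811]
step 1: P̄ = F·P·Fᵀ + Q = [4 0; 0 14777/1622]
step 1: y = z − H·x̄ = [5517/811, 7733/811]
step 1: S = H·P̄·Hᵀ + R = [134615/1622 44331/811; 44331/811 33609/811]
step 1: K = P̄·Hᵀ·S⁻¹ = [-118216/244061 538460/732183; 73885/244061 29554/732183]
step 1: x' = x̄ + K·y = [2721724/732183, -602803/732183]
step 1: P' = (I − K·H)·P̄ = [774892/732183 -118216/732183; -118216/732183 73885/732183]
step 2: x̄ = F·x = [0, 7251857/732183]
step 2: P̄ = F·P·Fᵀ + Q = [4 0; 0 6647491/732183]
step 2: y = z − H·x̄ = [-7007796/244061, -15968080/732183]
step 2: S = H·P̄·Hᵀ + R = [20186534/244061 13294982/244061; 13294982/244061 30250879/732183]
step 2: K = P̄·Hᵀ·S⁻¹ = [-79769892/164693987 121119204/164693987; 99712365/329387974 6647491/164693987]
step 2: x' = x̄ + K·y = [-351015728/164693987, 54690843/164693987]
step 2: P' = (I − K·H)·P̄ = [174299132/164693987 -26589964/164693987; -26589964/164693987 33237455/329387974]

step 0: x' = [-56/811, 846/811], P' = [860/811 -132/811; -132/811 165/1622]
step 1: x' = [2721724/732183, -602803/732183], P' = [774892/732183 -118216/732183; -118216/732183 73885/732183]
step 2: x' = [-351015728/164693987, 54690843/164693987], P' = [174299132/164693987 -26589964/164693987; -26589964/164693987 33237455/329387974]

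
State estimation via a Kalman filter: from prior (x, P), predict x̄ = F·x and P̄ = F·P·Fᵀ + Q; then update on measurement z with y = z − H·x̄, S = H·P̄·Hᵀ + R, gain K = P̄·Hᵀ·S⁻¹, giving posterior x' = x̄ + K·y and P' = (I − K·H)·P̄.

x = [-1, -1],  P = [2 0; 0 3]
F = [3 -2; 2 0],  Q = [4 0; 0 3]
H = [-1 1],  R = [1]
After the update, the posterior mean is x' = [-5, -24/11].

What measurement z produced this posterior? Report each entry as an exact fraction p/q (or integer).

z = [3]

x̄ = F·x = [-1, -2]
P̄ = F·P·Fᵀ + Q = [34 12; 12 11]
S = H·P̄·Hᵀ + R = [22]
K = P̄·Hᵀ·S⁻¹ = [-1; -1/22]
x' − x̄ = [-4, -2/11] = K·y
y = (KᵀK)⁻¹·Kᵀ·(x' − x̄) = [4]
z = y + H·x̄ = [4] + [-1] = [3]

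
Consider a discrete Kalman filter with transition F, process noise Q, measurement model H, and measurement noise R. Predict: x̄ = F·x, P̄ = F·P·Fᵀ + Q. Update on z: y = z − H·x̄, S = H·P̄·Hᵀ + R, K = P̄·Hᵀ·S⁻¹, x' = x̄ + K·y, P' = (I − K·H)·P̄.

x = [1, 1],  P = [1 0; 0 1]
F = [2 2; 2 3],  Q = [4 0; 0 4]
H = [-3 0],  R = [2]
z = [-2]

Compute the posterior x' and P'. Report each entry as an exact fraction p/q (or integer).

x' = [8/11, 25/11]
P' = [12/55 2/11; 2/11 97/11]

x̄ = F·x = [4, 5]
P̄ = F·P·Fᵀ + Q = [12 10; 10 17]
y = z − H·x̄ = [10]
S = H·P̄·Hᵀ + R = [110]
K = P̄·Hᵀ·S⁻¹ = [-18/55; -3/11]
x' = x̄ + K·y = [8/11, 25/11]
P' = (I − K·H)·P̄ = [12/55 2/11; 2/11 97/11]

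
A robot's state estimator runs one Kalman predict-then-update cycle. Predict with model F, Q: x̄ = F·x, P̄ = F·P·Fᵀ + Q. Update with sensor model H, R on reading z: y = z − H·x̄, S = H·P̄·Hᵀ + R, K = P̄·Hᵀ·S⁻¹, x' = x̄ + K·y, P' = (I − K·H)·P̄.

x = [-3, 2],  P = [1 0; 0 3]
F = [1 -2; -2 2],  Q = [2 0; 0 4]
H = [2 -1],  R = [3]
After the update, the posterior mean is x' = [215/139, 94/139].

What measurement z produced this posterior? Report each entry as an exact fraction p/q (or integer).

x̄ = F·x = [-7, 10]
P̄ = F·P·Fᵀ + Q = [15 -14; -14 20]
S = H·P̄·Hᵀ + R = [139]
K = P̄·Hᵀ·S⁻¹ = [44/139; -48/139]
x' − x̄ = [1188/139, -1296/139] = K·y
y = (KᵀK)⁻¹·Kᵀ·(x' − x̄) = [27]
z = y + H·x̄ = [27] + [-24] = [3]

z = [3]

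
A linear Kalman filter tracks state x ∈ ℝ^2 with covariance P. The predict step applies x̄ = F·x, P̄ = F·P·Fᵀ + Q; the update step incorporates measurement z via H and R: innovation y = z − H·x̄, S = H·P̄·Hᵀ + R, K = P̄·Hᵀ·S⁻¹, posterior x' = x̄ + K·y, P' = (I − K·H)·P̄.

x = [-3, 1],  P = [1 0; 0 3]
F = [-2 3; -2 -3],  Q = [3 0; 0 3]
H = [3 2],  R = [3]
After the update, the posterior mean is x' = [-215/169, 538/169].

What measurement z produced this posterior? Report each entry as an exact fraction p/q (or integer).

x̄ = F·x = [9, 3]
P̄ = F·P·Fᵀ + Q = [34 -23; -23 34]
S = H·P̄·Hᵀ + R = [169]
K = P̄·Hᵀ·S⁻¹ = [56/169; -1/169]
x' − x̄ = [-1736/169, 31/169] = K·y
y = (KᵀK)⁻¹·Kᵀ·(x' − x̄) = [-31]
z = y + H·x̄ = [-31] + [33] = [2]

z = [2]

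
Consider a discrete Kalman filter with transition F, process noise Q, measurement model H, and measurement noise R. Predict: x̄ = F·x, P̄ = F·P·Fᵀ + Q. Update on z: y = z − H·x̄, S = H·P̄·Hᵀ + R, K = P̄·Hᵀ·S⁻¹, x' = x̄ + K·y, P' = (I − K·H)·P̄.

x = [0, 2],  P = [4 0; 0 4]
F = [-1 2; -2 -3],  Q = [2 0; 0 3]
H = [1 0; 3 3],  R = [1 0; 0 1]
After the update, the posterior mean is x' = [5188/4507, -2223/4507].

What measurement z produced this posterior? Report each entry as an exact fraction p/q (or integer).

x̄ = F·x = [4, -6]
P̄ = F·P·Fᵀ + Q = [22 -16; -16 55]
S = H·P̄·Hᵀ + R = [23 18; 18 406]
K = P̄·Hᵀ·S⁻¹ = [4304/4507 9/4507; -4301/4507 2979/9014]
x' − x̄ = [-12840/4507, 24819/4507] = K·y
y = (KᵀK)⁻¹·Kᵀ·(x' − x̄) = [-3, 8]
z = y + H·x̄ = [-3, 8] + [4, -6] = [1, 2]

z = [1, 2]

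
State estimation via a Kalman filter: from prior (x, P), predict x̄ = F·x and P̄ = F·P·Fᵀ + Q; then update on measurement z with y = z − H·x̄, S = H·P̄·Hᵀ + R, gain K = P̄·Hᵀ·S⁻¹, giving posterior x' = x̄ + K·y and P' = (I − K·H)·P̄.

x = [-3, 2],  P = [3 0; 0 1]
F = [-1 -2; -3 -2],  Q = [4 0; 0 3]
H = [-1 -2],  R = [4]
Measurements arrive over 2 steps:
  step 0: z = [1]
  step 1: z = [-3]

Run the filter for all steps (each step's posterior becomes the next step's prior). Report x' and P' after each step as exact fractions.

step 0: x' = [-573/203, 205/203], P' = [864/203 -358/203; -358/203 341/203]
step 1: x' = [-2201/3575, 7006/3575], P' = [19464/3575 -8784/3575; -8784/3575 14783/7150]

step 0: x̄ = F·x = [-1, 5]
step 0: P̄ = F·P·Fᵀ + Q = [11 13; 13 34]
step 0: y = z − H·x̄ = [10]
step 0: S = H·P̄·Hᵀ + R = [203]
step 0: K = P̄·Hᵀ·S⁻¹ = [-37/203; -81/203]
step 0: x' = x̄ + K·y = [-573/203, 205/203]
step 0: P' = (I − K·H)·P̄ = [864/203 -358/203; -358/203 341/203]
step 1: x̄ = F·x = [163/203, 187/29]
step 1: P̄ = F·P·Fᵀ + Q = [1608/203 156/29; 156/29 779/29]
step 1: y = z − H·x̄ = [2172/203]
step 1: S = H·P̄·Hᵀ + R = [28600/203]
step 1: K = P̄·Hᵀ·S⁻¹ = [-474/3575; -5999/14300]
step 1: x' = x̄ + K·y = [-2201/3575, 7006/3575]
step 1: P' = (I − K·H)·P̄ = [19464/3575 -8784/3575; -8784/3575 14783/7150]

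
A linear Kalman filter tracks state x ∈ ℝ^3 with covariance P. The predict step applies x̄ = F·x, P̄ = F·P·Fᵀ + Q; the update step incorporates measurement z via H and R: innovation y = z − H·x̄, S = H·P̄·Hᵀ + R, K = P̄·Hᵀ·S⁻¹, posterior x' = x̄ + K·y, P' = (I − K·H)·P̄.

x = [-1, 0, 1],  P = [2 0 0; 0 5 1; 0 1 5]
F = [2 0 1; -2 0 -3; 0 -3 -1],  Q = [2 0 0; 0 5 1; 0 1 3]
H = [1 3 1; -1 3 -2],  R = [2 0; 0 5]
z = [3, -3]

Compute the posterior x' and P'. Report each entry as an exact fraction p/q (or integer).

x̄ = F·x = [-1, -1, -1]
P̄ = F·P·Fᵀ + Q = [15 -23 -8; -23 58 25; -8 25 59]
y = z − H·x̄ = [8, -3]
S = H·P̄·Hᵀ + R = [594 338; 338 584]
K = P̄·Hᵀ·S⁻¹ = [-3306/58163 -4859/58163; 26549/116326 13915/116326; 6101/16618 -4527/16618]
x' = x̄ + K·y = [-70034/58163, 54321/116326, 45771/16618]
P' = (I − K·H)·P̄ = [337061/58163 -41620/58163 -31259/8309; -41620/58163 28779/116326 7143/16618; -31259/8309 7143/16618 7613/2374]

x' = [-70034/58163, 54321/116326, 45771/16618]
P' = [337061/58163 -41620/58163 -31259/8309; -41620/58163 28779/116326 7143/16618; -31259/8309 7143/16618 7613/2374]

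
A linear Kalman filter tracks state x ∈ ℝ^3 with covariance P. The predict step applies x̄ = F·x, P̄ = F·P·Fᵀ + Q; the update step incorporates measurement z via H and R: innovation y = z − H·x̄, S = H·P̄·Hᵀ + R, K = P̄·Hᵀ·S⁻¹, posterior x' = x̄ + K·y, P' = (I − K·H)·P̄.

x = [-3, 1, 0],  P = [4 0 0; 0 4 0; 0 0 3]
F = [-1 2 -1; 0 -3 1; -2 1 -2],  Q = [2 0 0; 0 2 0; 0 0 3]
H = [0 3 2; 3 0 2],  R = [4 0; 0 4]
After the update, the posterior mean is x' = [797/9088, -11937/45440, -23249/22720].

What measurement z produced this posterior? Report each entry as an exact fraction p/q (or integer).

x̄ = F·x = [5, -3, 7]
P̄ = F·P·Fᵀ + Q = [25 -27 22; -27 41 -18; 22 -18 35]
S = H·P̄·Hᵀ + R = [297 -79; -79 633]
K = P̄·Hᵀ·S⁻¹ = [-701/9088 1621/9088; 11457/45440 -6969/45440; 2609/22720 5207/22720]
x' − x̄ = [-44643/9088, 124383/45440, -182289/22720] = K·y
y = (KᵀK)⁻¹·Kᵀ·(x' − x̄) = [-8, -31]
z = y + H·x̄ = [-8, -31] + [5, 29] = [-3, -2]

z = [-3, -2]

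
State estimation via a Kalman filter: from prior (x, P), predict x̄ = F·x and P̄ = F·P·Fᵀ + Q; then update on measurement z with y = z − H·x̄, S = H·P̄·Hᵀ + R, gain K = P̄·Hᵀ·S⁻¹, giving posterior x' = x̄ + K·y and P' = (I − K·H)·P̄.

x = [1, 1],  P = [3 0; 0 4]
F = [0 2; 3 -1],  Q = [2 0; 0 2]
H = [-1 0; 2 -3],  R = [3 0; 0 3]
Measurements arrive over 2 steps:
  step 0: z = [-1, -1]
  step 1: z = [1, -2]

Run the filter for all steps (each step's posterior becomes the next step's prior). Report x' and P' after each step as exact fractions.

step 0: x' = [217/173, 2455/2076], P' = [402/173 263/173; 263/173 2749/2076]
step 1: x' = [-6632/629123, 410961/629123], P' = [1323390/629123 892278/629123; 892278/629123 804113/629123]

step 0: x̄ = F·x = [2, 2]
step 0: P̄ = F·P·Fᵀ + Q = [18 -8; -8 33]
step 0: y = z − H·x̄ = [1, 1]
step 0: S = H·P̄·Hᵀ + R = [21 -60; -60 468]
step 0: K = P̄·Hᵀ·S⁻¹ = [-134/173 5/173; -263/519 -215/692]
step 0: x' = x̄ + K·y = [217/173, 2455/2076]
step 0: P' = (I − K·H)·P̄ = [402/173 263/173; 263/173 2749/2076]
step 1: x̄ = F·x = [2455/1038, 5357/2076]
step 1: P̄ = F·P·Fᵀ + Q = [3787/519 6719/1038; 6719/1038 31381/2076]
step 1: y = z − H·x̄ = [3493/1038, 2099/2076]
step 1: S = H·P̄·Hᵀ + R = [5344/519 5009/1038; 5009/1038 187993/2076]
step 1: K = P̄·Hᵀ·S⁻¹ = [-441130/629123 -10018/629123; -297426/629123 -209261/629123]
step 1: x' = x̄ + K·y = [-6632/629123, 410961/629123]
step 1: P' = (I − K·H)·P̄ = [1323390/629123 892278/629123; 892278/629123 804113/629123]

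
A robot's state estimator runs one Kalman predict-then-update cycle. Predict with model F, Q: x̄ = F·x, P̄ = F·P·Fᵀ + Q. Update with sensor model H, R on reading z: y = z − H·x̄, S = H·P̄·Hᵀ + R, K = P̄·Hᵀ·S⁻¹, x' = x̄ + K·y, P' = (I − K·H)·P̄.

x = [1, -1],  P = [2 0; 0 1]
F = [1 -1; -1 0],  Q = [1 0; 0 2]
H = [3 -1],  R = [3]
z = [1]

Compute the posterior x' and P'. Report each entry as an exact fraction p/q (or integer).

x̄ = F·x = [2, -1]
P̄ = F·P·Fᵀ + Q = [4 -2; -2 4]
y = z − H·x̄ = [-6]
S = H·P̄·Hᵀ + R = [55]
K = P̄·Hᵀ·S⁻¹ = [14/55; -2/11]
x' = x̄ + K·y = [26/55, 1/11]
P' = (I − K·H)·P̄ = [24/55 6/11; 6/11 24/11]

x' = [26/55, 1/11]
P' = [24/55 6/11; 6/11 24/11]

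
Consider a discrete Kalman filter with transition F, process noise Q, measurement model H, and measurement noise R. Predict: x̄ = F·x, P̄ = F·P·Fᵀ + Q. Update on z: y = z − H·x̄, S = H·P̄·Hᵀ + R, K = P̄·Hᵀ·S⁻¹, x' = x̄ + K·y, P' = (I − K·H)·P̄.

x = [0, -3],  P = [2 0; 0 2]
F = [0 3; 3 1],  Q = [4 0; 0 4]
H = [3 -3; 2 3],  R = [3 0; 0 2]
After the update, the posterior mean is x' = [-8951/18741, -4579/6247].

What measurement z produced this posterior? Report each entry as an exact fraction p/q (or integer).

z = [1, -3]

x̄ = F·x = [-9, -3]
P̄ = F·P·Fᵀ + Q = [22 6; 6 24]
S = H·P̄·Hᵀ + R = [309 -66; -66 378]
K = P̄·Hᵀ·S⁻¹ = [3706/18741 3721/18741; -826/6247 1244/6247]
x' − x̄ = [159718/18741, 14162/6247] = K·y
y = (KᵀK)⁻¹·Kᵀ·(x' − x̄) = [19, 24]
z = y + H·x̄ = [19, 24] + [-18, -27] = [1, -3]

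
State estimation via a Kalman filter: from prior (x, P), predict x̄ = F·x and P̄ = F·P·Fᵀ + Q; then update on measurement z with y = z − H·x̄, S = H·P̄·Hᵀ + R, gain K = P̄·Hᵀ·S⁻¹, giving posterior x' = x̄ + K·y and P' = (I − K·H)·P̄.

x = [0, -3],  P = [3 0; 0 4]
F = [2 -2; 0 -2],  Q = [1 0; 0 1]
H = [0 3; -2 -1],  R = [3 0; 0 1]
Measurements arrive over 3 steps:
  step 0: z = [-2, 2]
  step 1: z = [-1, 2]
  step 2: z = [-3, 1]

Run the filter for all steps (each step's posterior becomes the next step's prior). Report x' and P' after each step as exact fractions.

step 0: x' = [-734/1031, -574/1031], P' = [977/3093 -458/3093; -458/3093 965/3093]
step 1: x' = [-690/709, -979/9217], P' = [7941/29069 -2974/29069; -2974/29069 95661/377897]
step 2: x' = [-133284/363269, -652202/1089807], P' = [3454583/12714415 -1301066/12714415; -1301066/12714415 9641521/38143245]

step 0: x̄ = F·x = [6, 6]
step 0: P̄ = F·P·Fᵀ + Q = [29 16; 16 17]
step 0: y = z − H·x̄ = [-20, 20]
step 0: S = H·P̄·Hᵀ + R = [156 -147; -147 198]
step 0: K = P̄·Hᵀ·S⁻¹ = [-458/3093 -1496/3093; 965/3093 -49/3093]
step 0: x' = x̄ + K·y = [-734/1031, -574/1031]
step 0: P' = (I − K·H)·P̄ = [977/3093 -458/3093; -458/3093 965/3093]
step 1: x̄ = F·x = [-320/1031, 1148/1031]
step 1: P̄ = F·P·Fᵀ + Q = [14525/3093 5692/3093; 5692/3093 6953/3093]
step 1: y = z − H·x̄ = [-4475/1031, 2570/1031]
step 1: S = H·P̄·Hᵀ + R = [23952/1031 -18337/1031; -18337/1031 90914/3093]
step 1: K = P̄·Hᵀ·S⁻¹ = [-2974/29069 -12908/29069; 95661/377897 -18337/377897]
step 1: x' = x̄ + K·y = [-690/709, -979/9217]
step 1: P' = (I − K·H)·P̄ = [7941/29069 -2974/29069; -2974/29069 95661/377897]
step 2: x̄ = F·x = [-15982/9217, 1958/9217]
step 2: P̄ = F·P·Fᵀ + Q = [1482769/377897 537292/377897; 537292/377897 760541/377897]
step 2: y = z − H·x̄ = [-33525/9217, -20789/9217]
step 2: S = H·P̄·Hᵀ + R = [7978560/377897 -5505375/377897; -5505375/377897 9218682/377897]
step 2: K = P̄·Hᵀ·S⁻¹ = [-1301066/12714415 -1121620/2542883; 9641521/38143245 -367025/7628649]
step 2: x' = x̄ + K·y = [-133284/363269, -652202/1089807]
step 2: P' = (I − K·H)·P̄ = [3454583/12714415 -1301066/12714415; -1301066/12714415 9641521/38143245]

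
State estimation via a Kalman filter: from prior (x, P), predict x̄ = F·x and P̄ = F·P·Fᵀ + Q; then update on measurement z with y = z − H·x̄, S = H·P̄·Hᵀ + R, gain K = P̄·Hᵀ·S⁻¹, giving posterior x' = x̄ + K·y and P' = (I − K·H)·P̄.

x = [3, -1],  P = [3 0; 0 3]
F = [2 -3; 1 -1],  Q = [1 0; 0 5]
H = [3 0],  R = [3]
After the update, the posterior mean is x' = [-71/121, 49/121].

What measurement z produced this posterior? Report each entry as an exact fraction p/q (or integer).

x̄ = F·x = [9, 4]
P̄ = F·P·Fᵀ + Q = [40 15; 15 11]
S = H·P̄·Hᵀ + R = [363]
K = P̄·Hᵀ·S⁻¹ = [40/121; 15/121]
x' − x̄ = [-1160/121, -435/121] = K·y
y = (KᵀK)⁻¹·Kᵀ·(x' − x̄) = [-29]
z = y + H·x̄ = [-29] + [27] = [-2]

z = [-2]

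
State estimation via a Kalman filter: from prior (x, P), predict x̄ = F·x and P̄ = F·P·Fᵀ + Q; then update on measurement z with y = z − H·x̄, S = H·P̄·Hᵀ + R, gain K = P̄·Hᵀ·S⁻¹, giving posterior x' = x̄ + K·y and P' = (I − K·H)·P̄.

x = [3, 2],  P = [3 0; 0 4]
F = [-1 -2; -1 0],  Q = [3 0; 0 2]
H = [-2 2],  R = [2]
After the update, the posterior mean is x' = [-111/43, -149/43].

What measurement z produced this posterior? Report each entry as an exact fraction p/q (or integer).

x̄ = F·x = [-7, -3]
P̄ = F·P·Fᵀ + Q = [22 3; 3 5]
S = H·P̄·Hᵀ + R = [86]
K = P̄·Hᵀ·S⁻¹ = [-19/43; 2/43]
x' − x̄ = [190/43, -20/43] = K·y
y = (KᵀK)⁻¹·Kᵀ·(x' − x̄) = [-10]
z = y + H·x̄ = [-10] + [8] = [-2]

z = [-2]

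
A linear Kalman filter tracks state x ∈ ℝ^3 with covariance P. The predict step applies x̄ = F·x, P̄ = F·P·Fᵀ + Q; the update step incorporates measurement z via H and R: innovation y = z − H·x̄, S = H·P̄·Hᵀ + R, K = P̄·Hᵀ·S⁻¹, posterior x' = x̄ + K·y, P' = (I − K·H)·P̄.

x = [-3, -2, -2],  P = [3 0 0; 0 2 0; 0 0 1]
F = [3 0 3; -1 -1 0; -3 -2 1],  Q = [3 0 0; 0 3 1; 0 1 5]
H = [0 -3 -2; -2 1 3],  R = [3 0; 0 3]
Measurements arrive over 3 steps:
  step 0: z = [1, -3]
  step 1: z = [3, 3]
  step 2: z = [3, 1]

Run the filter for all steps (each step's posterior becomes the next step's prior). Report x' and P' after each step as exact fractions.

step 0: x' = [-20205/18244, 3812/4561, -34435/18244], P' = [75027/18244 -6978/4561 52101/18244; -6978/4561 5220/4561 -6573/4561; 52101/18244 -6573/4561 44871/18244]
step 1: x' = [-4620807423/1225843232, -62122221/1225843232, -450823011/306460808], P' = [5138023533/1225843232 -1827047625/1225843232 870226929/306460808; -1827047625/1225843232 1335208917/1225843232 -421170453/306460808; 870226929/306460808 -421170453/306460808 182827977/76615202]
step 2: x' = [-52587944495151/82468402768273, -80943406980257/82468402768273, 18961341399147/82468402768273], P' = [342572417028534/82468402768273 -121716425069679/82468402768273 231914797516404/82468402768273; -121716425069679/82468402768273 89363486296842/82468402768273 -112462717084416/82468402768273; 231914797516404/82468402768273 -112462717084416/82468402768273 195143510764713/82468402768273]

step 0: x̄ = F·x = [-15, 5, 11]
step 0: P̄ = F·P·Fᵀ + Q = [39 -9 -24; -9 8 14; -24 14 41]
step 0: y = z − H·x̄ = [38, -71]
step 0: S = H·P̄·Hᵀ + R = [407 -574; -574 944]
step 0: K = P̄·Hᵀ·S⁻¹ = [-3411/9122 -7221/18244; -838/4561 -181/4561; -1811/9122 1373/18244]
step 0: x' = x̄ + K·y = [-20205/18244, 3812/4561, -34435/18244]
step 0: P' = (I − K·H)·P̄ = [75027/18244 -6978/4561 52101/18244; -6978/4561 5220/4561 -6573/4561; 52101/18244 -6573/4561 44871/18244]
step 1: x̄ = F·x = [-40980/4561, 4957/18244, -1079/4561]
step 1: P̄ = F·P·Fᵀ + Q = [517908/4561 -54693/4561 -132003/4561; -54693/4561 94815/18244 29929/4561; -132003/4561 29929/4561 88118/4561]
step 1: y = z − H·x̄ = [60971/18244, -265117/18244]
step 1: S = H·P̄·Hᵀ + R = [3754547/18244 -7140833/18244; -7140833/18244 19537851/18244]
step 1: K = P̄·Hᵀ·S⁻¹ = [-493557519/1225843232 -553457181/1225843232; -212087709/1225843232 -21580423/1225843232; -66370819/306460808 10770471/306460808]
step 1: x' = x̄ + K·y = [-4620807423/1225843232, -62122221/1225843232, -450823011/306460808]
step 1: P' = (I − K·H)·P̄ = [5138023533/1225843232 -1827047625/1225843232 870226929/306460808; -1827047625/1225843232 1335208917/1225843232 -421170453/306460808; 870226929/306460808 -421170453/306460808 182827977/76615202]
step 2: x̄ = F·x = [-19272298401/1225843232, 1170732411/306460808, 12183374667/1225843232]
step 2: P̄ = F·P·Fᵀ + Q = [138903309069/1225843232 -3830401359/306460808 -37281538575/1225843232; -3830401359/306460808 406041681/76615202 2094716909/306460808; -37281538575/1225843232 2094716909/306460808 24566220709/1225843232]
step 2: y = z − H·x̄ = [21046533981/612921616, -78551807215/1225843232]
step 2: S = H·P̄·Hᵀ + R = [65239706557/306460808 -250055327927/612921616; -250055327927/612921616 1345821509709/1225843232]
step 2: K = P̄·Hᵀ·S⁻¹ = [-32893439941257/82468402768273 -37038955525845/82468402768273; -14388341573898/82468402768273 -1530604939016/82468402768273; -17632956758726/82468402768273 3046073392305/82468402768273]
step 2: x' = x̄ + K·y = [-52587944495151/82468402768273, -80943406980257/82468402768273, 18961341399147/82468402768273]
step 2: P' = (I − K·H)·P̄ = [342572417028534/82468402768273 -121716425069679/82468402768273 231914797516404/82468402768273; -121716425069679/82468402768273 89363486296842/82468402768273 -112462717084416/82468402768273; 231914797516404/82468402768273 -112462717084416/82468402768273 195143510764713/82468402768273]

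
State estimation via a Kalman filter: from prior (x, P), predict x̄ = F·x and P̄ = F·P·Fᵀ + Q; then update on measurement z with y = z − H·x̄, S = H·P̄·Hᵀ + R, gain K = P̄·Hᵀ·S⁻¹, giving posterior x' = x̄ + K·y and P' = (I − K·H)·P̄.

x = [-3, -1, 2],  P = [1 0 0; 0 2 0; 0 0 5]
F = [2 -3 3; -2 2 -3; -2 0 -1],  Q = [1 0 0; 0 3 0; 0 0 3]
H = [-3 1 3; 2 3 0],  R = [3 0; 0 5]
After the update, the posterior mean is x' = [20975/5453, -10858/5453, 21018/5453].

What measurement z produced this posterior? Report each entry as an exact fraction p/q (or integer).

x̄ = F·x = [3, -2, 4]
P̄ = F·P·Fᵀ + Q = [68 -61 -19; -61 60 19; -19 19 12]
S = H·P̄·Hᵀ + R = [1605 256; 256 85]
K = P̄·Hᵀ·S⁻¹ = [-15338/70889 6997/70889; 10652/70889 16290/70889; 4656/70889 1823/70889]
x' − x̄ = [4616/5453, 48/5453, -794/5453] = K·y
y = (KᵀK)⁻¹·Kᵀ·(x' − x̄) = [-3, 2]
z = y + H·x̄ = [-3, 2] + [1, 0] = [-2, 2]

z = [-2, 2]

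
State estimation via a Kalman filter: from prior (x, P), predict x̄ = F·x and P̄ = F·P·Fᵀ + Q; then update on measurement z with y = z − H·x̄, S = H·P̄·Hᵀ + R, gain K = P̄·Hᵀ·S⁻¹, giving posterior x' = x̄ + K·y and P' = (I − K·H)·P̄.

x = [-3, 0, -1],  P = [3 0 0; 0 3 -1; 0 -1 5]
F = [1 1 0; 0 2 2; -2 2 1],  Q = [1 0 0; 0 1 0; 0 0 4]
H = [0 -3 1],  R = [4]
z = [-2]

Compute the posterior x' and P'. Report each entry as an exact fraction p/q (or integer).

x' = [-317/162, 443/162, 1057/162]
P' = [965/162 -119/162 -409/162; -119/162 569/162 1471/162; -409/162 1471/162 4337/162]

x̄ = F·x = [-3, -2, 5]
P̄ = F·P·Fᵀ + Q = [7 4 -1; 4 25 16; -1 16 29]
y = z − H·x̄ = [-13]
S = H·P̄·Hᵀ + R = [162]
K = P̄·Hᵀ·S⁻¹ = [-13/162; -59/162; -19/162]
x' = x̄ + K·y = [-317/162, 443/162, 1057/162]
P' = (I − K·H)·P̄ = [965/162 -119/162 -409/162; -119/162 569/162 1471/162; -409/162 1471/162 4337/162]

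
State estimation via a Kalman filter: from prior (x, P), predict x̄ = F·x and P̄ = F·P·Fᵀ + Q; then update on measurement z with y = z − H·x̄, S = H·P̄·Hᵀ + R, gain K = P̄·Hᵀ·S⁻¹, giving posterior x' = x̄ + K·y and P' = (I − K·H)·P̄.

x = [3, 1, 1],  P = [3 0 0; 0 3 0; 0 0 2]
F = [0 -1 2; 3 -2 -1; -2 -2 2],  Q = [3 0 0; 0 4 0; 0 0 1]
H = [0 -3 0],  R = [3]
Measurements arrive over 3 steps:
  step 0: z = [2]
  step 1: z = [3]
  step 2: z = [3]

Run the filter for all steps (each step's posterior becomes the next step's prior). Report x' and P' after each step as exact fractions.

step 0: x' = [12/17, -21/34, -77/17], P' = [473/34 1/68 491/34; 1/68 45/136 -5/68; 491/34 -5/68 1047/34]
step 1: x' = [-87641/7603, -7301/7603, -44768/7603], P' = [1791329/15206 1761/15206 580130/7603; 1761/15206 2523/7603 -955/7603; 580130/7603 -955/7603 423785/7603]
step 2: x' = [81402935/30195827, -30587727/30195827, 155717132/30195827], P' = [2708661975/60391654 5276959/30195827 835662897/30195827; 5276959/30195827 10060207/30195827 -3140552/30195827; 835662897/30195827 -3140552/30195827 711632881/30195827]

step 0: x̄ = F·x = [1, 6, -6]
step 0: P̄ = F·P·Fᵀ + Q = [14 2 14; 2 45 -10; 14 -10 33]
step 0: y = z − H·x̄ = [20]
step 0: S = H·P̄·Hᵀ + R = [408]
step 0: K = P̄·Hᵀ·S⁻¹ = [-1/68; -45/136; 5/68]
step 0: x' = x̄ + K·y = [12/17, -21/34, -77/17]
step 0: P' = (I − K·H)·P̄ = [473/34 1/68 491/34; 1/68 45/136 -5/68; 491/34 -5/68 1047/34]
step 1: x̄ = F·x = [-287/34, 134/17, -157/17]
step 1: P̄ = F·P·Fᵀ + Q = [17245/136 1761/68 4525/68; 1761/68 2523/34 -955/34; 4525/68 -955/34 2255/34]
step 1: y = z − H·x̄ = [453/17]
step 1: S = H·P̄·Hᵀ + R = [22809/34]
step 1: K = P̄·Hᵀ·S⁻¹ = [-1761/15206; -2523/7603; 955/7603]
step 1: x' = x̄ + K·y = [-87641/7603, -7301/7603, -44768/7603]
step 1: P' = (I − K·H)·P̄ = [1791329/15206 1761/15206 580130/7603; 1761/15206 2523/7603 -955/7603; 580130/7603 -955/7603 423785/7603]
step 2: x̄ = F·x = [-82235/7603, -203553/7603, 100348/7603]
step 2: P̄ = F·P·Fᵀ + Q = [1724292/7603 5276959/15206 -612843/7603; 5276959/15206 10060207/15206 -1570276/7603; -612843/7603 -1570276/7603 669137/7603]
step 2: y = z − H·x̄ = [-587850/7603]
step 2: S = H·P̄·Hᵀ + R = [90587481/15206]
step 2: K = P̄·Hᵀ·S⁻¹ = [-5276959/30195827; -10060207/30195827; 3140552/30195827]
step 2: x' = x̄ + K·y = [81402935/30195827, -30587727/30195827, 155717132/30195827]
step 2: P' = (I − K·H)·P̄ = [2708661975/60391654 5276959/30195827 835662897/30195827; 5276959/30195827 10060207/30195827 -3140552/30195827; 835662897/30195827 -3140552/30195827 711632881/30195827]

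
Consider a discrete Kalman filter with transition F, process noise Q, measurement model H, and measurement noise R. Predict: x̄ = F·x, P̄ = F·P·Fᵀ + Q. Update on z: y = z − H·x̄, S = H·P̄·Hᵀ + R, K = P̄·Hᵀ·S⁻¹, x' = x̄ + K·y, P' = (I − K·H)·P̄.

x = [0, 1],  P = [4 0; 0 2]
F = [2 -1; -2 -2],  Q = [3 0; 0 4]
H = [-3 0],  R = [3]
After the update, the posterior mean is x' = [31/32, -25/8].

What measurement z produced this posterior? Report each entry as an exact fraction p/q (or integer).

x̄ = F·x = [-1, -2]
P̄ = F·P·Fᵀ + Q = [21 -12; -12 28]
S = H·P̄·Hᵀ + R = [192]
K = P̄·Hᵀ·S⁻¹ = [-21/64; 3/16]
x' − x̄ = [63/32, -9/8] = K·y
y = (KᵀK)⁻¹·Kᵀ·(x' − x̄) = [-6]
z = y + H·x̄ = [-6] + [3] = [-3]

z = [-3]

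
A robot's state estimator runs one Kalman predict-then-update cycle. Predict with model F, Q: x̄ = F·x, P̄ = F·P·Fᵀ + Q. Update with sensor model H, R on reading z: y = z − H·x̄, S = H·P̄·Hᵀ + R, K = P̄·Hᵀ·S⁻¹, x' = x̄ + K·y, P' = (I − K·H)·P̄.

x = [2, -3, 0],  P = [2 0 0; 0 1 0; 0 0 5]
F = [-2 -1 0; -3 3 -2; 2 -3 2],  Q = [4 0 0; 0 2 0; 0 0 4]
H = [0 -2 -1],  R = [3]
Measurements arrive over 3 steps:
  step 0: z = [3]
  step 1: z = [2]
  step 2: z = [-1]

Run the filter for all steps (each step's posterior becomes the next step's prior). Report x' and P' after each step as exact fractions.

step 0: x̄ = F·x = [-1, -15, 13]
step 0: P̄ = F·P·Fᵀ + Q = [13 9 -5; 9 49 -41; -5 -41 41]
step 0: y = z − H·x̄ = [-14]
step 0: S = H·P̄·Hᵀ + R = [76]
step 0: K = P̄·Hᵀ·S⁻¹ = [-13/76; -3/4; 41/76]
step 0: x' = x̄ + K·y = [53/38, -9/2, 207/38]
step 0: P' = (I − K·H)·P̄ = [819/76 -3/4 153/76; -3/4 25/4 -41/4; 153/76 -41/4 1435/76]
step 1: x̄ = F·x = [65/38, -543/19, 1033/38]
step 1: P̄ = F·P·Fᵀ + Q = [3827/76 1357/38 -1133/76; 1357/38 7437/19 -13331/38; -1133/76 -13331/38 24851/76]
step 1: y = z − H·x̄ = [-1063/38]
step 1: S = H·P̄·Hᵀ + R = [37423/76]
step 1: K = P̄·Hᵀ·S⁻¹ = [-4295/37423; -32834/37423; 28473/37423]
step 1: x' = x̄ + K·y = [184160/37423, -151022/37423, 220820/37423]
step 1: P' = (I − K·H)·P̄ = [1641721/37423 -519158/37423 1051201/37423; -519158/37423 462998/37423 -827494/37423; 1051201/37423 -827494/37423 1569569/37423]
step 2: x̄ = F·x = [-217298/37423, -1447186/37423, 1263026/37423]
step 2: P̄ = F·P·Fᵀ + Q = [5102942/37423 12568622/37423 -9804338/37423; 12568622/37423 57184777/37423 -48524892/37423; -9804338/37423 -48524892/37423 41731266/37423]
step 2: y = z − H·x̄ = [-1668769/37423]
step 2: S = H·P̄·Hᵀ + R = [76483075/37423]
step 2: K = P̄·Hᵀ·S⁻¹ = [-15332906/76483075; -65844662/76483075; 55318518/76483075]
step 2: x' = x̄ + K·y = [239624268/76483075, -21529664/76483075, 114536096/76483075]
step 2: P' = (I − K·H)·P̄ = [4146933418/76483075 -1290734414/76483075 2627467546/76483075; -1290734414/76483075 1019375097/76483075 -1841216208/76483075; 2627467546/76483075 -1841216208/76483075 3516476862/76483075]

step 0: x' = [53/38, -9/2, 207/38], P' = [819/76 -3/4 153/76; -3/4 25/4 -41/4; 153/76 -41/4 1435/76]
step 1: x' = [184160/37423, -151022/37423, 220820/37423], P' = [1641721/37423 -519158/37423 1051201/37423; -519158/37423 462998/37423 -827494/37423; 1051201/37423 -827494/37423 1569569/37423]
step 2: x' = [239624268/76483075, -21529664/76483075, 114536096/76483075], P' = [4146933418/76483075 -1290734414/76483075 2627467546/76483075; -1290734414/76483075 1019375097/76483075 -1841216208/76483075; 2627467546/76483075 -1841216208/76483075 3516476862/76483075]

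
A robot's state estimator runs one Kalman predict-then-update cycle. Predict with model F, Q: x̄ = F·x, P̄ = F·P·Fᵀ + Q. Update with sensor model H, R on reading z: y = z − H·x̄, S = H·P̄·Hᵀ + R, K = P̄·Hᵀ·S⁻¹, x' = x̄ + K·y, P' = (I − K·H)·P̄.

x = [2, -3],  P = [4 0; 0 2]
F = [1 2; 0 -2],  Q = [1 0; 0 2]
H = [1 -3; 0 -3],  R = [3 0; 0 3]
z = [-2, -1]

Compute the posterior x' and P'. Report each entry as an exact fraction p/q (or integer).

x' = [-1/17, 10/17]
P' = [1227/442 87/221; 87/221 48/221]

x̄ = F·x = [-4, 6]
P̄ = F·P·Fᵀ + Q = [13 -8; -8 10]
y = z − H·x̄ = [20, 17]
S = H·P̄·Hᵀ + R = [154 114; 114 93]
K = P̄·Hᵀ·S⁻¹ = [235/442 -87/221; -19/221 -48/221]
x' = x̄ + K·y = [-1/17, 10/17]
P' = (I − K·H)·P̄ = [1227/442 87/221; 87/221 48/221]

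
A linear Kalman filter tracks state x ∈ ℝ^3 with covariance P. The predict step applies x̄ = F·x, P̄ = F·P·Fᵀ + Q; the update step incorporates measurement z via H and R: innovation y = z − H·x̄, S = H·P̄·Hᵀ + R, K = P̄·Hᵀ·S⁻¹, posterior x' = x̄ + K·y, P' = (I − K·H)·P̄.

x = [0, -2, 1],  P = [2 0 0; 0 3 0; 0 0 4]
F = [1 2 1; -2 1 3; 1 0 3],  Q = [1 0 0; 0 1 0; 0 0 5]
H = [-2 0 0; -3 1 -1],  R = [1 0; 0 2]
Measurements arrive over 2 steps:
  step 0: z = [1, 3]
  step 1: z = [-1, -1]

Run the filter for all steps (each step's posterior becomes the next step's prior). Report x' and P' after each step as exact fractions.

step 0: x' = [-737/1202, 2706/601, 4279/1202], P' = [551/2404 659/1202 -221/2404; 659/1202 18131/601 33095/1202; -221/2404 33095/1202 68631/2404]
step 1: x' = [18301984/28815847, 29956773/28815847, -6841096/28815847], P' = [6066885/28815847 15655619/28815847 835280/28815847; 15655619/28815847 605480432/28815847 539275605/28815847; 835280/28815847 539275605/28815847 554912573/28815847]

step 0: x̄ = F·x = [-3, 1, 3]
step 0: P̄ = F·P·Fᵀ + Q = [19 14 14; 14 48 32; 14 32 43]
step 0: y = z − H·x̄ = [-5, -4]
step 0: S = H·P̄·Hᵀ + R = [77 114; 114 200]
step 0: K = P̄·Hᵀ·S⁻¹ = [-551/1202 -57/2404; -659/601 595/1202; 221/1202 -889/2404]
step 0: x' = x̄ + K·y = [-737/1202, 2706/601, 4279/1202]
step 0: P' = (I − K·H)·P̄ = [551/2404 659/1202 -221/2404; 659/1202 18131/601 33095/1202; -221/2404 33095/1202 68631/2404]
step 1: x̄ = F·x = [7183/601, 19723/1202, 6050/601]
step 1: P̄ = F·P·Fᵀ + Q = [157818/601 404497/1202 151334/601; 404497/1202 1089331/2404 204282/601; 151334/601 204282/601 157231/601]
step 1: y = z − H·x̄ = [13765/601, 34273/1202]
step 1: S = H·P̄·Hᵀ + R = [631873/601 845079/601; 845079/601 4548307/2404]
step 1: K = P̄·Hᵀ·S⁻¹ = [-12133770/28815847 -1690158/28815847; -31311238/28815847 9618985/28815847; -1670560/28815847 -9071404/28815847]
step 1: x' = x̄ + K·y = [18301984/28815847, 29956773/28815847, -6841096/28815847]
step 1: P' = (I − K·H)·P̄ = [6066885/28815847 15655619/28815847 835280/28815847; 15655619/28815847 605480432/28815847 539275605/28815847; 835280/28815847 539275605/28815847 554912573/28815847]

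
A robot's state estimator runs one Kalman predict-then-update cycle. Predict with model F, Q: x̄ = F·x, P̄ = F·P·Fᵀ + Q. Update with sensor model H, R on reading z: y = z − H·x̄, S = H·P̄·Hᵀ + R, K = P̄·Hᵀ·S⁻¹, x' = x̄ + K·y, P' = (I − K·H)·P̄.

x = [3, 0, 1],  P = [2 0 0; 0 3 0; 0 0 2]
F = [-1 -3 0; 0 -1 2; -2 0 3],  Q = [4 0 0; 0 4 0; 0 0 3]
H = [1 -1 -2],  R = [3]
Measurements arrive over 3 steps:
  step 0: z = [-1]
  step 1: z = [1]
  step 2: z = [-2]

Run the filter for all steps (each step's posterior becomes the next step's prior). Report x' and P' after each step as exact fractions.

step 0: x̄ = F·x = [-3, 2, -3]
step 0: P̄ = F·P·Fᵀ + Q = [33 9 4; 9 15 12; 4 12 29]
step 0: y = z − H·x̄ = [-2]
step 0: S = H·P̄·Hᵀ + R = [181]
step 0: K = P̄·Hᵀ·S⁻¹ = [16/181; -30/181; -66/181]
step 0: x' = x̄ + K·y = [-575/181, 422/181, -411/181]
step 0: P' = (I − K·H)·P̄ = [5717/181 2109/181 1780/181; 2109/181 1815/181 192/181; 1780/181 192/181 893/181]
step 1: x̄ = F·x = [-691/181, -1244/181, -83/181]
step 1: P̄ = F·P·Fᵀ + Q = [35430/181 2842/181 17020/181; 2842/181 5343/181 1880/181; 17020/181 1880/181 10088/181]
step 1: y = z − H·x̄ = [-538/181]
step 1: S = H·P̄·Hᵀ + R = [15424/181]
step 1: K = P̄·Hᵀ·S⁻¹ = [-363/3856; -6261/15424; -1259/3856]
step 1: x' = x̄ + K·y = [-6821/1928, -43699/7712, 987/1928]
step 1: P' = (I − K·H)·P̄ = [187971/964 47989/3856 88123/964; 47989/3856 238731/15424 -3499/3856; 88123/964 -3499/3856 44971/964]
step 2: x̄ = F·x = [158381/7712, 51595/7712, 16603/1928]
step 2: P̄ = F·P·Fᵀ + Q = [6369547/15424 -1827811/15424 765717/3856; -1827811/15424 3234555/15424 -224189/3856; 765717/3856 -224189/3856 102039/964]
step 2: y = z − H·x̄ = [5307/3856]
step 2: S = H·P̄·Hᵀ + R = [999499/3856]
step 2: K = P̄·Hᵀ·S⁻¹ = [1035811/1998998; -1634427/1998998; 173594/999499]
step 2: x' = x̄ + K·y = [21239458/999499, 5562143/999499, 8846117/999499]
step 2: P' = (I − K·H)·P̄ = [1372783047/3997996 -34734907/3997996 175162886/999499; -34734907/3997996 145638711/3997996 -21320882/999499; 175162886/999499 -21320882/999499 97981493/999499]

step 0: x' = [-575/181, 422/181, -411/181], P' = [5717/181 2109/181 1780/181; 2109/181 1815/181 192/181; 1780/181 192/181 893/181]
step 1: x' = [-6821/1928, -43699/7712, 987/1928], P' = [187971/964 47989/3856 88123/964; 47989/3856 238731/15424 -3499/3856; 88123/964 -3499/3856 44971/964]
step 2: x' = [21239458/999499, 5562143/999499, 8846117/999499], P' = [1372783047/3997996 -34734907/3997996 175162886/999499; -34734907/3997996 145638711/3997996 -21320882/999499; 175162886/999499 -21320882/999499 97981493/999499]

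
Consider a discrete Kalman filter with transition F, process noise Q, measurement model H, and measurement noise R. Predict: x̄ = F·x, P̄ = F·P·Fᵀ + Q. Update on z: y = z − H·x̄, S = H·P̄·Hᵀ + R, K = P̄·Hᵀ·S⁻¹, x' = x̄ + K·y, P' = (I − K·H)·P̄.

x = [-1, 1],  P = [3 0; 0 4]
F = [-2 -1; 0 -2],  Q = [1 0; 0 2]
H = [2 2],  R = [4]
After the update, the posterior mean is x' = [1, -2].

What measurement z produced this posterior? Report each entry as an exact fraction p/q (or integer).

z = [-2]

x̄ = F·x = [1, -2]
P̄ = F·P·Fᵀ + Q = [17 8; 8 18]
S = H·P̄·Hᵀ + R = [208]
K = P̄·Hᵀ·S⁻¹ = [25/104; 1/4]
x' − x̄ = [0, 0] = K·y
y = (KᵀK)⁻¹·Kᵀ·(x' − x̄) = [0]
z = y + H·x̄ = [0] + [-2] = [-2]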